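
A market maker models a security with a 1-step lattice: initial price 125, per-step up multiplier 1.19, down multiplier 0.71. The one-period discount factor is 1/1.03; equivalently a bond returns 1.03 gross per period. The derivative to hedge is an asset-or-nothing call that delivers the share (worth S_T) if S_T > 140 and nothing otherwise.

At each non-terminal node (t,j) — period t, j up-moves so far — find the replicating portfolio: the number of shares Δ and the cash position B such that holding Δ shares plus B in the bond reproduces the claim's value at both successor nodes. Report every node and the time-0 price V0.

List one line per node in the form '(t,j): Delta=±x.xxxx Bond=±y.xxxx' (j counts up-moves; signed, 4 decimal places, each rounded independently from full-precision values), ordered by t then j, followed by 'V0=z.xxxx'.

Risk-neutral probability p* = (R−d)/(u−d) = (1.03−0.71)/(1.19−0.71) = 0.6667.
Payoff layer (t=1): V(1,0)=0.0000, V(1,1)=148.7500
  t=0,j=0: stock 125.0000 → up 148.7500 (V=148.7500), down 88.7500 (V=0.0000). Price 96.2783; hedge Δ=2.4792, bond B=-213.6175.
Root portfolio cost Δ·125+B reproduces V0=96.2783.

(0,0): Delta=2.4792 Bond=-213.6175
V0=96.2783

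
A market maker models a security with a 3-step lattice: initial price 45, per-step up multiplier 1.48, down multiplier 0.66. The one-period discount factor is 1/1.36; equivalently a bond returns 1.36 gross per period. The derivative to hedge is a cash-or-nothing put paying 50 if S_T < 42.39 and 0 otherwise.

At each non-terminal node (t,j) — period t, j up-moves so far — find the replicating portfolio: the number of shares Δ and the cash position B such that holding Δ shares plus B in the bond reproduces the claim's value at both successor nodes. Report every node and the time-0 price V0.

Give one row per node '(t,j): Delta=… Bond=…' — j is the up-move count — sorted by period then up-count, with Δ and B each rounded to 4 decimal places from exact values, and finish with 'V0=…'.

(0,0): Delta=-0.1830 Bond=9.3893
(1,0): Delta=-1.2887 Bond=45.6069
(1,1): Delta=-0.0985 Bond=7.1402
(2,0): Delta=0.0000 Bond=36.7647
(2,1): Delta=-1.3872 Bond=66.3558
(2,2): Delta=0.0000 Bond=0.0000
V0=1.1525

Since d<R<u, set p* = (R−d)/(u−d) = 0.8537; price each node as the discounted p*-expectation of its children.
Terminal values V(3,·): V(3,0)=50.0000, V(3,1)=50.0000, V(3,2)=0.0000, V(3,3)=0.0000
(2,0): S=19.6020. Δ = (V_up−V_dn)/(S_up−S_dn) = (50.0000−50.0000)/(29.0110−12.9373) = 0.0000. V = [p*·50.0000 + (1−p*)·50.0000]/1.36 = 36.7647. B = V − Δ·S = 36.7647.
(2,1): S=43.9560. Δ = (V_up−V_dn)/(S_up−S_dn) = (0.0000−50.0000)/(65.0549−29.0110) = -1.3872. V = [p*·0.0000 + (1−p*)·50.0000]/1.36 = 5.3802. B = V − Δ·S = 66.3558.
(2,2): S=98.5680. Δ = (V_up−V_dn)/(S_up−S_dn) = (0.0000−0.0000)/(145.8806−65.0549) = 0.0000. V = [p*·0.0000 + (1−p*)·0.0000]/1.36 = 0.0000. B = V − Δ·S = 0.0000.
(1,0): S=29.7000. Δ = (V_up−V_dn)/(S_up−S_dn) = (5.3802−36.7647)/(43.9560−19.6020) = -1.2887. V = [p*·5.3802 + (1−p*)·36.7647]/1.36 = 7.3331. B = V − Δ·S = 45.6069.
(1,1): S=66.6000. Δ = (V_up−V_dn)/(S_up−S_dn) = (0.0000−5.3802)/(98.5680−43.9560) = -0.0985. V = [p*·0.0000 + (1−p*)·5.3802]/1.36 = 0.5789. B = V − Δ·S = 7.1402.
(0,0): S=45.0000. Δ = (V_up−V_dn)/(S_up−S_dn) = (0.5789−7.3331)/(66.6000−29.7000) = -0.1830. V = [p*·0.5789 + (1−p*)·7.3331]/1.36 = 1.1525. B = V − Δ·S = 9.3893.
Root portfolio cost Δ·45+B reproduces V0=1.1525.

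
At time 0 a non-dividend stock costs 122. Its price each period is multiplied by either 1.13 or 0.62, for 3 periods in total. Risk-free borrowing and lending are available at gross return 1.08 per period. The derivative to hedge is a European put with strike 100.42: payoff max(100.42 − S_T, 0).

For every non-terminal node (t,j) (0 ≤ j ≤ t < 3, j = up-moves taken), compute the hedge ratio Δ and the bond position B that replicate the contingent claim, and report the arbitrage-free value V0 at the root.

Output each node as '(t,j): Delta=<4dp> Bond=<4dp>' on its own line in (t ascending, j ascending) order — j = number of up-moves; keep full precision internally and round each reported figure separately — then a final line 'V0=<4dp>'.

(0,0): Delta=-0.1524 Bond=20.3524
(1,0): Delta=-1.0000 Bond=86.0940
(1,1): Delta=-0.1018 Bond=15.0118
(2,0): Delta=-1.0000 Bond=92.9815
(2,1): Delta=-1.0000 Bond=92.9815
(2,2): Delta=-0.0483 Bond=7.8683
V0=1.7610

The replicating-portfolio and risk-neutral prices coincide; use p* = (1.08−0.62)/(1.13−0.62) = 0.9020 for the latter.
Terminal payoffs: V(3,0)=71.3440, V(3,1)=47.4266, V(3,2)=3.8353, V(3,3)=0.0000
(2,0): S=46.8968. Δ = (V_up−V_dn)/(S_up−S_dn) = (47.4266−71.3440)/(52.9934−29.0760) = -1.0000. V = [p*·47.4266 + (1−p*)·71.3440]/1.08 = 46.0847. B = V − Δ·S = 92.9815.
(2,1): S=85.4732. Δ = (V_up−V_dn)/(S_up−S_dn) = (3.8353−47.4266)/(96.5847−52.9934) = -1.0000. V = [p*·3.8353 + (1−p*)·47.4266]/1.08 = 7.5083. B = V − Δ·S = 92.9815.
(2,2): S=155.7818. Δ = (V_up−V_dn)/(S_up−S_dn) = (0.0000−3.8353)/(176.0334−96.5847) = -0.0483. V = [p*·0.0000 + (1−p*)·3.8353]/1.08 = 0.3482. B = V − Δ·S = 7.8683.
(1,0): S=75.6400. Δ = (V_up−V_dn)/(S_up−S_dn) = (7.5083−46.0847)/(85.4732−46.8968) = -1.0000. V = [p*·7.5083 + (1−p*)·46.0847]/1.08 = 10.4540. B = V − Δ·S = 86.0940.
(1,1): S=137.8600. Δ = (V_up−V_dn)/(S_up−S_dn) = (0.3482−7.5083)/(155.7818−85.4732) = -0.1018. V = [p*·0.3482 + (1−p*)·7.5083]/1.08 = 0.9723. B = V − Δ·S = 15.0118.
(0,0): S=122.0000. Δ = (V_up−V_dn)/(S_up−S_dn) = (0.9723−10.4540)/(137.8600−75.6400) = -0.1524. V = [p*·0.9723 + (1−p*)·10.4540]/1.08 = 1.7610. B = V − Δ·S = 20.3524.
Each (Δ,B) replicates both successor values, so the strategy is self-financing and V0 is arbitrage-free.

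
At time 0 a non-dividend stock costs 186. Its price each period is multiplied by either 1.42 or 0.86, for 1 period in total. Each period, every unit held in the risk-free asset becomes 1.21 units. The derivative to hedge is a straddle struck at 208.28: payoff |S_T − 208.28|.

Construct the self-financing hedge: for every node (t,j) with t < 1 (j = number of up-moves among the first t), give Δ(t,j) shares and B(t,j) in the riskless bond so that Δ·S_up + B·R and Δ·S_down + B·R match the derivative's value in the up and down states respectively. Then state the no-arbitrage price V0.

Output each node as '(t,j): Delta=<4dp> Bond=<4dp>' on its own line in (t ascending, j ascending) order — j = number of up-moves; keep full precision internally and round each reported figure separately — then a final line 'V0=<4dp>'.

Under the risk-neutral measure, an up-move has probability p* = (R−d)/(u−d) = 0.6250 and values discount at R = 1.21.
Terminal payoffs: V(1,0)=48.3200, V(1,1)=55.8400
Node (0,0) S=186.0000: V=(p*·55.8400+(1−p*)·48.3200)/1.21=43.8182; Δ=(55.8400−48.3200)/(264.1200−159.9600)=0.0722; B=V−Δ·S=30.3896
The time-0 hedge costs 43.8182, which is the no-arbitrage price.

(0,0): Delta=0.0722 Bond=30.3896
V0=43.8182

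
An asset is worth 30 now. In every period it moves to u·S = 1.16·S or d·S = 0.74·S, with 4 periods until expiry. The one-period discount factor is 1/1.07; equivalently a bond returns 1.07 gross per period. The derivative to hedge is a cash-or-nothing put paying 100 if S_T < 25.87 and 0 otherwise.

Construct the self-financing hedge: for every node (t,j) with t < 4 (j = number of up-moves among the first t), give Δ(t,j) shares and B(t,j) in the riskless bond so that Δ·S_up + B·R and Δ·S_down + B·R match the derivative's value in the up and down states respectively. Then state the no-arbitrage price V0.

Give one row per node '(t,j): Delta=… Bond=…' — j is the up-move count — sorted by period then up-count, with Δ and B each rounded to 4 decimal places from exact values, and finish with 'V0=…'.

(0,0): Delta=-2.5711 Bond=92.6293
(1,0): Delta=-5.7831 Bond=170.4190
(1,1): Delta=-2.0123 Bond=79.6664
(2,0): Delta=0.0000 Bond=87.3439
(2,1): Delta=-6.7892 Bond=208.2587
(2,2): Delta=-1.1812 Bond=51.6933
(3,0): Delta=0.0000 Bond=93.4579
(3,1): Delta=0.0000 Bond=93.4579
(3,2): Delta=-7.9704 Bond=258.1219
(3,3): Delta=0.0000 Bond=0.0000
V0=15.4958

No-arbitrage ⇒ martingale measure with p* = (R−d)/(u−d) = 0.7857.
Terminal values V(4,·): V(4,0)=100.0000, V(4,1)=100.0000, V(4,2)=100.0000, V(4,3)=0.0000, V(4,4)=0.0000
Node (3,0) S=12.1567: V=(p*·100.0000+(1−p*)·100.0000)/1.07=93.4579; Δ=(100.0000−100.0000)/(14.1018−8.9960)=0.0000; B=V−Δ·S=93.4579
Node (3,1) S=19.0565: V=(p*·100.0000+(1−p*)·100.0000)/1.07=93.4579; Δ=(100.0000−100.0000)/(22.1055−14.1018)=0.0000; B=V−Δ·S=93.4579
Node (3,2) S=29.8723: V=(p*·0.0000+(1−p*)·100.0000)/1.07=20.0267; Δ=(0.0000−100.0000)/(34.6519−22.1055)=-7.9704; B=V−Δ·S=258.1219
Node (3,3) S=46.8269: V=(p*·0.0000+(1−p*)·0.0000)/1.07=0.0000; Δ=(0.0000−0.0000)/(54.3192−34.6519)=0.0000; B=V−Δ·S=0.0000
Node (2,0) S=16.4280: V=(p*·93.4579+(1−p*)·93.4579)/1.07=87.3439; Δ=(93.4579−93.4579)/(19.0565−12.1567)=0.0000; B=V−Δ·S=87.3439
Node (2,1) S=25.7520: V=(p*·20.0267+(1−p*)·93.4579)/1.07=33.4224; Δ=(20.0267−93.4579)/(29.8723−19.0565)=-6.7892; B=V−Δ·S=208.2587
Node (2,2) S=40.3680: V=(p*·0.0000+(1−p*)·20.0267)/1.07=4.0107; Δ=(0.0000−20.0267)/(46.8269−29.8723)=-1.1812; B=V−Δ·S=51.6933
Node (1,0) S=22.2000: V=(p*·33.4224+(1−p*)·87.3439)/1.07=42.0346; Δ=(33.4224−87.3439)/(25.7520−16.4280)=-5.7831; B=V−Δ·S=170.4190
Node (1,1) S=34.8000: V=(p*·4.0107+(1−p*)·33.4224)/1.07=9.6385; Δ=(4.0107−33.4224)/(40.3680−25.7520)=-2.0123; B=V−Δ·S=79.6664
Node (0,0) S=30.0000: V=(p*·9.6385+(1−p*)·42.0346)/1.07=15.4958; Δ=(9.6385−42.0346)/(34.8000−22.2000)=-2.5711; B=V−Δ·S=92.6293
Root portfolio cost Δ·30+B reproduces V0=15.4958.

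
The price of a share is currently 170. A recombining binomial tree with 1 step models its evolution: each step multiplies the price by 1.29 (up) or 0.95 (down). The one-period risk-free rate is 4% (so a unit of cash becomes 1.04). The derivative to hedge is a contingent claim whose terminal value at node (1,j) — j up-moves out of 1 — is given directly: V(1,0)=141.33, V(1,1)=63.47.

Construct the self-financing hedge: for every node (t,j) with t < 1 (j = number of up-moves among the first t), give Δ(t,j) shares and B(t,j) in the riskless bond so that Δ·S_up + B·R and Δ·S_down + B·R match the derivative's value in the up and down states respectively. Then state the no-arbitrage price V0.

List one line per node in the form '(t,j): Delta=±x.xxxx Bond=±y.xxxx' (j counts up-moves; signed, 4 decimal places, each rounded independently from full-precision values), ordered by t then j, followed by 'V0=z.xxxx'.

(0,0): Delta=-1.3471 Bond=345.0769
V0=116.0769

Risk-neutral probability p* = (R−d)/(u−d) = (1.04−0.95)/(1.29−0.95) = 0.2647.
Terminal payoffs: V(1,0)=141.3300, V(1,1)=63.4700
  t=0,j=0: stock 170.0000 → up 219.3000 (V=63.4700), down 161.5000 (V=141.3300). Price 116.0769; hedge Δ=-1.3471, bond B=345.0769.
Root portfolio cost Δ·170+B reproduces V0=116.0769.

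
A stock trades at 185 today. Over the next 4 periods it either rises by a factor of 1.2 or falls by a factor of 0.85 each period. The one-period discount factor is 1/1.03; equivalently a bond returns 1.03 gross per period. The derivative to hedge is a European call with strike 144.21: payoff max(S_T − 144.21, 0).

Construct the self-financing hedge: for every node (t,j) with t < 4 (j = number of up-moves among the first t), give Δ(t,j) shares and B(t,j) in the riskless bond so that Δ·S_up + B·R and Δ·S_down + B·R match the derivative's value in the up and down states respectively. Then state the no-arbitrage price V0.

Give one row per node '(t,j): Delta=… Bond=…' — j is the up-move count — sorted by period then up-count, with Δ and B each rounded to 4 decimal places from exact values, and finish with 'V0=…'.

(0,0): Delta=0.8951 Bond=-104.7156
(1,0): Delta=0.7720 Bond=-88.4947
(1,1): Delta=0.9775 Bond=-126.1439
(2,0): Delta=0.5151 Bond=-56.8204
(2,1): Delta=0.9438 Bond=-123.5715
(2,2): Delta=1.0000 Bond=-135.9318
(3,0): Delta=0.0000 Bond=0.0000
(3,1): Delta=0.8597 Bond=-113.7986
(3,2): Delta=1.0000 Bond=-140.0097
(3,3): Delta=1.0000 Bond=-140.0097
V0=60.8762

Under the risk-neutral measure, an up-move has probability p* = (R−d)/(u−d) = 0.5143 and values discount at R = 1.03.
At expiry t=4: V(4,0)=0.0000, V(4,1)=0.0000, V(4,2)=48.2640, V(4,3)=127.5180, V(4,4)=239.4060
Node (3,0) S=113.6131: V=(p*·0.0000+(1−p*)·0.0000)/1.03=0.0000; Δ=(0.0000−0.0000)/(136.3357−96.5712)=0.0000; B=V−Δ·S=0.0000
Node (3,1) S=160.3950: V=(p*·48.2640+(1−p*)·0.0000)/1.03=24.0985; Δ=(48.2640−0.0000)/(192.4740−136.3357)=0.8597; B=V−Δ·S=-113.7986
Node (3,2) S=226.4400: V=(p*·127.5180+(1−p*)·48.2640)/1.03=86.4303; Δ=(127.5180−48.2640)/(271.7280−192.4740)=1.0000; B=V−Δ·S=-140.0097
Node (3,3) S=319.6800: V=(p*·239.4060+(1−p*)·127.5180)/1.03=179.6703; Δ=(239.4060−127.5180)/(383.6160−271.7280)=1.0000; B=V−Δ·S=-140.0097
Node (2,0) S=133.6625: V=(p*·24.0985+(1−p*)·0.0000)/1.03=12.0326; Δ=(24.0985−0.0000)/(160.3950−113.6131)=0.5151; B=V−Δ·S=-56.8204
Node (2,1) S=188.7000: V=(p*·86.4303+(1−p*)·24.0985)/1.03=54.5193; Δ=(86.4303−24.0985)/(226.4400−160.3950)=0.9438; B=V−Δ·S=-123.5715
Node (2,2) S=266.4000: V=(p*·179.6703+(1−p*)·86.4303)/1.03=130.4682; Δ=(179.6703−86.4303)/(319.6800−226.4400)=1.0000; B=V−Δ·S=-135.9318
Node (1,0) S=157.2500: V=(p*·54.5193+(1−p*)·12.0326)/1.03=32.8960; Δ=(54.5193−12.0326)/(188.7000−133.6625)=0.7720; B=V−Δ·S=-88.4947
Node (1,1) S=222.0000: V=(p*·130.4682+(1−p*)·54.5193)/1.03=90.8532; Δ=(130.4682−54.5193)/(266.4000−188.7000)=0.9775; B=V−Δ·S=-126.1439
Node (0,0) S=185.0000: V=(p*·90.8532+(1−p*)·32.8960)/1.03=60.8762; Δ=(90.8532−32.8960)/(222.0000−157.2500)=0.8951; B=V−Δ·S=-104.7156
The time-0 hedge costs 60.8762, which is the no-arbitrage price.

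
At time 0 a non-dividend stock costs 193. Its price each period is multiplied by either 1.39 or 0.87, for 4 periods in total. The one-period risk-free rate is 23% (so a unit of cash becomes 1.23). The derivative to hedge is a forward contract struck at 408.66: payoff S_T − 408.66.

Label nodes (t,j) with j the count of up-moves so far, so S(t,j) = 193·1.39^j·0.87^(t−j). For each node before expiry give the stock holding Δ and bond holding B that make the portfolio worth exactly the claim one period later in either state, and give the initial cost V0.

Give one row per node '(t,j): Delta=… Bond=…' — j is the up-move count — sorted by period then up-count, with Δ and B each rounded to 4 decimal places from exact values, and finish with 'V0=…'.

(0,0): Delta=1.0000 Bond=-178.5425
(1,0): Delta=1.0000 Bond=-219.6073
(1,1): Delta=1.0000 Bond=-219.6073
(2,0): Delta=1.0000 Bond=-270.1170
(2,1): Delta=1.0000 Bond=-270.1170
(2,2): Delta=1.0000 Bond=-270.1170
(3,0): Delta=1.0000 Bond=-332.2439
(3,1): Delta=1.0000 Bond=-332.2439
(3,2): Delta=1.0000 Bond=-332.2439
(3,3): Delta=1.0000 Bond=-332.2439
V0=14.4575

Under the risk-neutral measure, an up-move has probability p* = (R−d)/(u−d) = 0.6923 and values discount at R = 1.23.
Payoff layer (t=4): V(4,0)=-298.0908, V(4,1)=-232.0034, V(4,2)=-126.4155, V(4,3)=42.2823, V(4,4)=311.8110
  t=3,j=0: stock 127.0911 → up 176.6566 (V=-232.0034), down 110.5692 (V=-298.0908). Price -205.1528; hedge Δ=1.0000, bond B=-332.2439.
  t=3,j=1: stock 203.0536 → up 282.2445 (V=-126.4155), down 176.6566 (V=-232.0034). Price -129.1903; hedge Δ=1.0000, bond B=-332.2439.
  t=3,j=2: stock 324.4189 → up 450.9423 (V=42.2823), down 282.2445 (V=-126.4155). Price -7.8250; hedge Δ=1.0000, bond B=-332.2439.
  t=3,j=3: stock 518.3245 → up 720.4710 (V=311.8110), down 450.9423 (V=42.2823). Price 186.0806; hedge Δ=1.0000, bond B=-332.2439.
  t=2,j=0: stock 146.0817 → up 203.0536 (V=-129.1903), down 127.0911 (V=-205.1528). Price -124.0353; hedge Δ=1.0000, bond B=-270.1170.
  t=2,j=1: stock 233.3949 → up 324.4189 (V=-7.8250), down 203.0536 (V=-129.1903). Price -36.7221; hedge Δ=1.0000, bond B=-270.1170.
  t=2,j=2: stock 372.8953 → up 518.3245 (V=186.0806), down 324.4189 (V=-7.8250). Price 102.7783; hedge Δ=1.0000, bond B=-270.1170.
  t=1,j=0: stock 167.9100 → up 233.3949 (V=-36.7221), down 146.0817 (V=-124.0353). Price -51.6973; hedge Δ=1.0000, bond B=-219.6073.
  t=1,j=1: stock 268.2700 → up 372.8953 (V=102.7783), down 233.3949 (V=-36.7221). Price 48.6627; hedge Δ=1.0000, bond B=-219.6073.
  t=0,j=0: stock 193.0000 → up 268.2700 (V=48.6627), down 167.9100 (V=-51.6973). Price 14.4575; hedge Δ=1.0000, bond B=-178.5425.
Each (Δ,B) replicates both successor values, so the strategy is self-financing and V0 is arbitrage-free.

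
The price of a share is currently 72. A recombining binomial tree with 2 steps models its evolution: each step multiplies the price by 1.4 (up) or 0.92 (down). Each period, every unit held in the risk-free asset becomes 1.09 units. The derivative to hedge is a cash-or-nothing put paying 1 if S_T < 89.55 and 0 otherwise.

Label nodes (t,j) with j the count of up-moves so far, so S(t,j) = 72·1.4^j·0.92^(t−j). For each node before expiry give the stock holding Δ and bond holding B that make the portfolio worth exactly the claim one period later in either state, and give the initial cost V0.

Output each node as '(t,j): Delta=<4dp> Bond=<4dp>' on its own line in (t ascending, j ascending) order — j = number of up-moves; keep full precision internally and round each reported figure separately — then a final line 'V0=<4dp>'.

Since d<R<u, set p* = (R−d)/(u−d) = 0.3542; price each node as the discounted p*-expectation of its children.
Payoff layer (t=2): V(2,0)=1.0000, V(2,1)=0.0000, V(2,2)=0.0000
(1,0): S=66.2400. Δ = (V_up−V_dn)/(S_up−S_dn) = (0.0000−1.0000)/(92.7360−60.9408) = -0.0315. V = [p*·0.0000 + (1−p*)·1.0000]/1.09 = 0.5925. B = V − Δ·S = 2.6758.
(1,1): S=100.8000. Δ = (V_up−V_dn)/(S_up−S_dn) = (0.0000−0.0000)/(141.1200−92.7360) = 0.0000. V = [p*·0.0000 + (1−p*)·0.0000]/1.09 = 0.0000. B = V − Δ·S = 0.0000.
(0,0): S=72.0000. Δ = (V_up−V_dn)/(S_up−S_dn) = (0.0000−0.5925)/(100.8000−66.2400) = -0.0171. V = [p*·0.0000 + (1−p*)·0.5925]/1.09 = 0.3511. B = V − Δ·S = 1.5855.
Each (Δ,B) replicates both successor values, so the strategy is self-financing and V0 is arbitrage-free.

(0,0): Delta=-0.0171 Bond=1.5855
(1,0): Delta=-0.0315 Bond=2.6758
(1,1): Delta=0.0000 Bond=0.0000
V0=0.3511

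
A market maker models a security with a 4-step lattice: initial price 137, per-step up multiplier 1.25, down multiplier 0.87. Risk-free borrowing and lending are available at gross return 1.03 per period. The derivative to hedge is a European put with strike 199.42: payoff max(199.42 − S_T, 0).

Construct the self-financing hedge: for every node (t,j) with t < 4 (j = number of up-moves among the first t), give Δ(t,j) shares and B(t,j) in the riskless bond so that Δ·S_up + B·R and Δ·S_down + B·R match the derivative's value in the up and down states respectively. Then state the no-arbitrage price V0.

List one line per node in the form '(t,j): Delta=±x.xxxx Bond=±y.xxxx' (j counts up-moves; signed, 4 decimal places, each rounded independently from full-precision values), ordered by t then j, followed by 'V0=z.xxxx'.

The replicating-portfolio and risk-neutral prices coincide; use p* = (1.03−0.87)/(1.25−0.87) = 0.4211 for the latter.
Terminal values V(4,·): V(4,0)=120.9330, V(4,1)=86.6514, V(4,2)=37.3961, V(4,3)=0.0000, V(4,4)=0.0000
Node (3,0) S=90.2149: V=(p*·86.6514+(1−p*)·120.9330)/1.03=103.3967; Δ=(86.6514−120.9330)/(112.7686−78.4870)=-1.0000; B=V−Δ·S=193.6117
Node (3,1) S=129.6191: V=(p*·37.3961+(1−p*)·86.6514)/1.03=63.9925; Δ=(37.3961−86.6514)/(162.0239−112.7686)=-1.0000; B=V−Δ·S=193.6117
Node (3,2) S=186.2344: V=(p*·0.0000+(1−p*)·37.3961)/1.03=21.0198; Δ=(0.0000−37.3961)/(232.7930−162.0239)=-0.5284; B=V−Δ·S=119.4305
Node (3,3) S=267.5781: V=(p*·0.0000+(1−p*)·0.0000)/1.03=0.0000; Δ=(0.0000−0.0000)/(334.4727−232.7930)=0.0000; B=V−Δ·S=0.0000
Node (2,0) S=103.6953: V=(p*·63.9925+(1−p*)·103.3967)/1.03=84.2772; Δ=(63.9925−103.3967)/(129.6191−90.2149)=-1.0000; B=V−Δ·S=187.9725
Node (2,1) S=148.9875: V=(p*·21.0198+(1−p*)·63.9925)/1.03=44.5619; Δ=(21.0198−63.9925)/(186.2344−129.6191)=-0.7590; B=V−Δ·S=157.6481
Node (2,2) S=214.0625: V=(p*·0.0000+(1−p*)·21.0198)/1.03=11.8149; Δ=(0.0000−21.0198)/(267.5781−186.2344)=-0.2584; B=V−Δ·S=67.1301
Node (1,0) S=119.1900: V=(p*·44.5619+(1−p*)·84.2772)/1.03=65.5873; Δ=(44.5619−84.2772)/(148.9875−103.6953)=-0.8769; B=V−Δ·S=170.1013
Node (1,1) S=171.2500: V=(p*·11.8149+(1−p*)·44.5619)/1.03=29.8774; Δ=(11.8149−44.5619)/(214.0625−148.9875)=-0.5032; B=V−Δ·S=116.0536
Node (0,0) S=137.0000: V=(p*·29.8774+(1−p*)·65.5873)/1.03=49.0792; Δ=(29.8774−65.5873)/(171.2500−119.1900)=-0.6859; B=V−Δ·S=143.0528
Each (Δ,B) replicates both successor values, so the strategy is self-financing and V0 is arbitrage-free.

(0,0): Delta=-0.6859 Bond=143.0528
(1,0): Delta=-0.8769 Bond=170.1013
(1,1): Delta=-0.5032 Bond=116.0536
(2,0): Delta=-1.0000 Bond=187.9725
(2,1): Delta=-0.7590 Bond=157.6481
(2,2): Delta=-0.2584 Bond=67.1301
(3,0): Delta=-1.0000 Bond=193.6117
(3,1): Delta=-1.0000 Bond=193.6117
(3,2): Delta=-0.5284 Bond=119.4305
(3,3): Delta=0.0000 Bond=0.0000
V0=49.0792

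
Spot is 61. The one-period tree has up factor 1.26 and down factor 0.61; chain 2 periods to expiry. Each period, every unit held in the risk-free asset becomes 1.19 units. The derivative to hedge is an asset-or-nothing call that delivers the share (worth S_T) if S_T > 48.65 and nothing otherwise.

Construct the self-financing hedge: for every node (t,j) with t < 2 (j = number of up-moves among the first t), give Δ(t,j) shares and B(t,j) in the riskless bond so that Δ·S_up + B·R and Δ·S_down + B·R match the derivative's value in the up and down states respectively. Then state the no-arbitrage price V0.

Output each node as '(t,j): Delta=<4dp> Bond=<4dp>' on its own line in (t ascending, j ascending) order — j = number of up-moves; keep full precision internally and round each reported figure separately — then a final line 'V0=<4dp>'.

(0,0): Delta=1.8315 Bond=-57.2675
(1,0): Delta=0.0000 Bond=0.0000
(1,1): Delta=1.9385 Bond=-76.3731
V0=54.4511

Under the risk-neutral measure, an up-move has probability p* = (R−d)/(u−d) = 0.8923 and values discount at R = 1.19.
Terminal values V(2,·): V(2,0)=0.0000, V(2,1)=0.0000, V(2,2)=96.8436
  t=1,j=0: stock 37.2100 → up 46.8846 (V=0.0000), down 22.6981 (V=0.0000). Price 0.0000; hedge Δ=0.0000, bond B=0.0000.
  t=1,j=1: stock 76.8600 → up 96.8436 (V=96.8436), down 46.8846 (V=0.0000). Price 72.6170; hedge Δ=1.9385, bond B=-76.3731.
  t=0,j=0: stock 61.0000 → up 76.8600 (V=72.6170), down 37.2100 (V=0.0000). Price 54.4511; hedge Δ=1.8315, bond B=-57.2675.
Each (Δ,B) replicates both successor values, so the strategy is self-financing and V0 is arbitrage-free.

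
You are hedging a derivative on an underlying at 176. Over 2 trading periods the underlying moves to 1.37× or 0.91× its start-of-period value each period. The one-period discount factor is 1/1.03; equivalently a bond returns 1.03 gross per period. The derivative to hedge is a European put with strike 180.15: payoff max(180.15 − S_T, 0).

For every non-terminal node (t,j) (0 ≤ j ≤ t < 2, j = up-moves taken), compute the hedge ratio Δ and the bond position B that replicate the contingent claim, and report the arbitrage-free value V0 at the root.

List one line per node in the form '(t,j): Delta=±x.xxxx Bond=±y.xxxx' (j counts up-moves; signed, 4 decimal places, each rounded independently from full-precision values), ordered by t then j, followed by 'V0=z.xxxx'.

Risk-neutral probability p* = (R−d)/(u−d) = (1.03−0.91)/(1.37−0.91) = 0.2609.
At expiry t=2: V(2,0)=34.4044, V(2,1)=0.0000, V(2,2)=0.0000
(1,0): S=160.1600. Δ = (V_up−V_dn)/(S_up−S_dn) = (0.0000−34.4044)/(219.4192−145.7456) = -0.4670. V = [p*·0.0000 + (1−p*)·34.4044]/1.03 = 24.6887. B = V − Δ·S = 99.4809.
(1,1): S=241.1200. Δ = (V_up−V_dn)/(S_up−S_dn) = (0.0000−0.0000)/(330.3344−219.4192) = 0.0000. V = [p*·0.0000 + (1−p*)·0.0000]/1.03 = 0.0000. B = V − Δ·S = 0.0000.
(0,0): S=176.0000. Δ = (V_up−V_dn)/(S_up−S_dn) = (0.0000−24.6887)/(241.1200−160.1600) = -0.3049. V = [p*·0.0000 + (1−p*)·24.6887]/1.03 = 17.7167. B = V − Δ·S = 71.3877.
Self-financing check: at every node Δ·S+B equals the discounted successor values.

(0,0): Delta=-0.3049 Bond=71.3877
(1,0): Delta=-0.4670 Bond=99.4809
(1,1): Delta=0.0000 Bond=0.0000
V0=17.7167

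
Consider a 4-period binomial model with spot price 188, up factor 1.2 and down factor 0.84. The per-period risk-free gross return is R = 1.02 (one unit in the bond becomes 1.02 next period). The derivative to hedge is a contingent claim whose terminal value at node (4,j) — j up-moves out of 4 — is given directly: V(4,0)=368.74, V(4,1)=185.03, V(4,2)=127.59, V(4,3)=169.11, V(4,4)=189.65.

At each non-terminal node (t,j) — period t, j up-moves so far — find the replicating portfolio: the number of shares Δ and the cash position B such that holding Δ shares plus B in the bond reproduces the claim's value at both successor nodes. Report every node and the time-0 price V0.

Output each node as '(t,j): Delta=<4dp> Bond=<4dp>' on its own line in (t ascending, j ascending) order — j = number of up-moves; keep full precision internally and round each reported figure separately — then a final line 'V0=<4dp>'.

Risk-neutral probability p* = (R−d)/(u−d) = (1.02−0.84)/(1.2−0.84) = 0.5000.
Terminal payoffs: V(4,0)=368.7400, V(4,1)=185.0300, V(4,2)=127.5900, V(4,3)=169.1100, V(4,4)=189.6500
Node (3,0) S=111.4284: V=(p*·185.0300+(1−p*)·368.7400)/1.02=271.4559; Δ=(185.0300−368.7400)/(133.7140−93.5998)=-4.5797; B=V−Δ·S=781.7614
Node (3,1) S=159.1834: V=(p*·127.5900+(1−p*)·185.0300)/1.02=153.2451; Δ=(127.5900−185.0300)/(191.0200−133.7140)=-1.0023; B=V−Δ·S=312.8007
Node (3,2) S=227.4048: V=(p*·169.1100+(1−p*)·127.5900)/1.02=145.4412; Δ=(169.1100−127.5900)/(272.8858−191.0200)=0.5072; B=V−Δ·S=30.1078
Node (3,3) S=324.8640: V=(p*·189.6500+(1−p*)·169.1100)/1.02=175.8627; Δ=(189.6500−169.1100)/(389.8368−272.8858)=0.1756; B=V−Δ·S=118.8072
Node (2,0) S=132.6528: V=(p*·153.2451+(1−p*)·271.4559)/1.02=208.1868; Δ=(153.2451−271.4559)/(159.1834−111.4284)=-2.4754; B=V−Δ·S=536.5500
Node (2,1) S=189.5040: V=(p*·145.4412+(1−p*)·153.2451)/1.02=146.4148; Δ=(145.4412−153.2451)/(227.4048−159.1834)=-0.1144; B=V−Δ·S=168.0924
Node (2,2) S=270.7200: V=(p*·175.8627+(1−p*)·145.4412)/1.02=157.5019; Δ=(175.8627−145.4412)/(324.8640−227.4048)=0.3121; B=V−Δ·S=72.9976
Node (1,0) S=157.9200: V=(p*·146.4148+(1−p*)·208.1868)/1.02=173.8243; Δ=(146.4148−208.1868)/(189.5040−132.6528)=-1.0866; B=V−Δ·S=345.4130
Node (1,1) S=225.6000: V=(p*·157.5019+(1−p*)·146.4148)/1.02=148.9788; Δ=(157.5019−146.4148)/(270.7200−189.5040)=0.1365; B=V−Δ·S=118.1814
Node (0,0) S=188.0000: V=(p*·148.9788+(1−p*)·173.8243)/1.02=158.2368; Δ=(148.9788−173.8243)/(225.6000−157.9200)=-0.3671; B=V−Δ·S=227.2521
The time-0 hedge costs 158.2368, which is the no-arbitrage price.

(0,0): Delta=-0.3671 Bond=227.2521
(1,0): Delta=-1.0866 Bond=345.4130
(1,1): Delta=0.1365 Bond=118.1814
(2,0): Delta=-2.4754 Bond=536.5500
(2,1): Delta=-0.1144 Bond=168.0924
(2,2): Delta=0.3121 Bond=72.9976
(3,0): Delta=-4.5797 Bond=781.7614
(3,1): Delta=-1.0023 Bond=312.8007
(3,2): Delta=0.5072 Bond=30.1078
(3,3): Delta=0.1756 Bond=118.8072
V0=158.2368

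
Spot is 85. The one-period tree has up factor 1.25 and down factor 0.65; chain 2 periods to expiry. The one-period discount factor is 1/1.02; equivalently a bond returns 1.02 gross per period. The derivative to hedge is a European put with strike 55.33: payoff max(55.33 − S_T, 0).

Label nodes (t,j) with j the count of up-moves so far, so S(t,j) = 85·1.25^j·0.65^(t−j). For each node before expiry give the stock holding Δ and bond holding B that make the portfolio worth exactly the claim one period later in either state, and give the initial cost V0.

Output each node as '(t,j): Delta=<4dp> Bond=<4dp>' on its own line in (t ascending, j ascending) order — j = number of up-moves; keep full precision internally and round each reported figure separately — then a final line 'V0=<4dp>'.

Under the risk-neutral measure, an up-move has probability p* = (R−d)/(u−d) = 0.6167 and values discount at R = 1.02.
Terminal values V(2,·): V(2,0)=19.4175, V(2,1)=0.0000, V(2,2)=0.0000
Node (1,0) S=55.2500: V=(p*·0.0000+(1−p*)·19.4175)/1.02=7.2974; Δ=(0.0000−19.4175)/(69.0625−35.9125)=-0.5857; B=V−Δ·S=39.6599
Node (1,1) S=106.2500: V=(p*·0.0000+(1−p*)·0.0000)/1.02=0.0000; Δ=(0.0000−0.0000)/(132.8125−69.0625)=0.0000; B=V−Δ·S=0.0000
Node (0,0) S=85.0000: V=(p*·0.0000+(1−p*)·7.2974)/1.02=2.7425; Δ=(0.0000−7.2974)/(106.2500−55.2500)=-0.1431; B=V−Δ·S=14.9049
The time-0 hedge costs 2.7425, which is the no-arbitrage price.

(0,0): Delta=-0.1431 Bond=14.9049
(1,0): Delta=-0.5857 Bond=39.6599
(1,1): Delta=0.0000 Bond=0.0000
V0=2.7425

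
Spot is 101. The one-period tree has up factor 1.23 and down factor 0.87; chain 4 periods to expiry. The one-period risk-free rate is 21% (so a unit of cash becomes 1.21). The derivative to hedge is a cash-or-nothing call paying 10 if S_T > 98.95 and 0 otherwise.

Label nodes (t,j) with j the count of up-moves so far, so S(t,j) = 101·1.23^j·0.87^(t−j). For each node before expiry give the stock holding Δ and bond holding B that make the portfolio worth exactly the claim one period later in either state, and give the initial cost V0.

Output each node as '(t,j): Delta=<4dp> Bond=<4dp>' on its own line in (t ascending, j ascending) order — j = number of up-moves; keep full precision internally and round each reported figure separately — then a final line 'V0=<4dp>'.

Under the risk-neutral measure, an up-move has probability p* = (R−d)/(u−d) = 0.9444 and values discount at R = 1.21.
At expiry t=4: V(4,0)=0.0000, V(4,1)=0.0000, V(4,2)=10.0000, V(4,3)=10.0000, V(4,4)=10.0000
Node (3,0) S=66.5088: V=(p*·0.0000+(1−p*)·0.0000)/1.21=0.0000; Δ=(0.0000−0.0000)/(81.8058−57.8627)=0.0000; B=V−Δ·S=0.0000
Node (3,1) S=94.0297: V=(p*·10.0000+(1−p*)·0.0000)/1.21=7.8053; Δ=(10.0000−0.0000)/(115.6565−81.8058)=0.2954; B=V−Δ·S=-19.9725
Node (3,2) S=132.9385: V=(p*·10.0000+(1−p*)·10.0000)/1.21=8.2645; Δ=(10.0000−10.0000)/(163.5144−115.6565)=0.0000; B=V−Δ·S=8.2645
Node (3,3) S=187.9476: V=(p*·10.0000+(1−p*)·10.0000)/1.21=8.2645; Δ=(10.0000−10.0000)/(231.1755−163.5144)=0.0000; B=V−Δ·S=8.2645
Node (2,0) S=76.4469: V=(p*·7.8053+(1−p*)·0.0000)/1.21=6.0923; Δ=(7.8053−0.0000)/(94.0297−66.5088)=0.2836; B=V−Δ·S=-15.5891
Node (2,1) S=108.0801: V=(p*·8.2645+(1−p*)·7.8053)/1.21=6.8091; Δ=(8.2645−7.8053)/(132.9385−94.0297)=0.0118; B=V−Δ·S=5.5337
Node (2,2) S=152.8029: V=(p*·8.2645+(1−p*)·8.2645)/1.21=6.8301; Δ=(8.2645−8.2645)/(187.9476−132.9385)=0.0000; B=V−Δ·S=6.8301
Node (1,0) S=87.8700: V=(p*·6.8091+(1−p*)·6.0923)/1.21=5.5944; Δ=(6.8091−6.0923)/(108.0801−76.4469)=0.0227; B=V−Δ·S=3.6035
Node (1,1) S=124.2300: V=(p*·6.8301+(1−p*)·6.8091)/1.21=5.6438; Δ=(6.8301−6.8091)/(152.8029−108.0801)=0.0005; B=V−Δ·S=5.5852
Node (0,0) S=101.0000: V=(p*·5.6438+(1−p*)·5.5944)/1.21=4.6620; Δ=(5.6438−5.5944)/(124.2300−87.8700)=0.0014; B=V−Δ·S=4.5249
Root portfolio cost Δ·101+B reproduces V0=4.6620.

(0,0): Delta=0.0014 Bond=4.5249
(1,0): Delta=0.0227 Bond=3.6035
(1,1): Delta=0.0005 Bond=5.5852
(2,0): Delta=0.2836 Bond=-15.5891
(2,1): Delta=0.0118 Bond=5.5337
(2,2): Delta=0.0000 Bond=6.8301
(3,0): Delta=0.0000 Bond=0.0000
(3,1): Delta=0.2954 Bond=-19.9725
(3,2): Delta=0.0000 Bond=8.2645
(3,3): Delta=0.0000 Bond=8.2645
V0=4.6620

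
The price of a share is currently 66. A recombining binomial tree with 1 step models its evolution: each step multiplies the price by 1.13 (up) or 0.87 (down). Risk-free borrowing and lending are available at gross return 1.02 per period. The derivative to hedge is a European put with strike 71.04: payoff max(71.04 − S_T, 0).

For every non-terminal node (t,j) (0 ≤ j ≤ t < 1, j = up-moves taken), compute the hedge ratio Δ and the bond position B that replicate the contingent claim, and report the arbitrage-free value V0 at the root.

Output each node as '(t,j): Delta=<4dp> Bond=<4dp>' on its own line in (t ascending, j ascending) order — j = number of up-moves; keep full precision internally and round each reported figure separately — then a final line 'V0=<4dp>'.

(0,0): Delta=-0.7937 Bond=58.0339
V0=5.6493

Risk-neutral probability p* = (R−d)/(u−d) = (1.02−0.87)/(1.13−0.87) = 0.5769.
Terminal payoffs: V(1,0)=13.6200, V(1,1)=0.0000
(0,0): S=66.0000. Δ = (V_up−V_dn)/(S_up−S_dn) = (0.0000−13.6200)/(74.5800−57.4200) = -0.7937. V = [p*·0.0000 + (1−p*)·13.6200]/1.02 = 5.6493. B = V − Δ·S = 58.0339.
Check: Δ(0,0)·S0 + B(0,0) = 5.6493 = V0.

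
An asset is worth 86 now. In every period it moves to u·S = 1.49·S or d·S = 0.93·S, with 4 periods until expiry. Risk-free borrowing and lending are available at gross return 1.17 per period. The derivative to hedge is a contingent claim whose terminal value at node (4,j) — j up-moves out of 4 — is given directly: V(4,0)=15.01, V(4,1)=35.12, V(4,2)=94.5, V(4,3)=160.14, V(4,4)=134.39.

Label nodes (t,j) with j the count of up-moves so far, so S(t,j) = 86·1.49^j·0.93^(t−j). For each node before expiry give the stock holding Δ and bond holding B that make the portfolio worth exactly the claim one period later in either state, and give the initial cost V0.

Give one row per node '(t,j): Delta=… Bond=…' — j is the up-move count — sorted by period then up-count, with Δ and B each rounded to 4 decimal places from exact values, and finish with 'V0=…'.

The replicating-portfolio and risk-neutral prices coincide; use p* = (1.17−0.93)/(1.49−0.93) = 0.4286 for the latter.
Payoff layer (t=4): V(4,0)=15.0100, V(4,1)=35.1200, V(4,2)=94.5000, V(4,3)=160.1400, V(4,4)=134.3900
(3,0): S=69.1747. Δ = (V_up−V_dn)/(S_up−S_dn) = (35.1200−15.0100)/(103.0703−64.3325) = 0.5191. V = [p*·35.1200 + (1−p*)·15.0100]/1.17 = 20.1954. B = V − Δ·S = -15.7154.
(3,1): S=110.8283. Δ = (V_up−V_dn)/(S_up−S_dn) = (94.5000−35.1200)/(165.1341−103.0703) = 0.9568. V = [p*·94.5000 + (1−p*)·35.1200]/1.17 = 51.7680. B = V − Δ·S = -54.2677.
(3,2): S=177.5636. Δ = (V_up−V_dn)/(S_up−S_dn) = (160.1400−94.5000)/(264.5698−165.1341) = 0.6601. V = [p*·160.1400 + (1−p*)·94.5000]/1.17 = 104.8132. B = V − Δ·S = -12.4011.
(3,3): S=284.4836. Δ = (V_up−V_dn)/(S_up−S_dn) = (134.3900−160.1400)/(423.8806−264.5698) = -0.1616. V = [p*·134.3900 + (1−p*)·160.1400]/1.17 = 127.4396. B = V − Δ·S = 173.4217.
(2,0): S=74.3814. Δ = (V_up−V_dn)/(S_up−S_dn) = (51.7680−20.1954)/(110.8283−69.1747) = 0.7580. V = [p*·51.7680 + (1−p*)·20.1954]/1.17 = 28.8261. B = V − Δ·S = -27.5537.
(2,1): S=119.1702. Δ = (V_up−V_dn)/(S_up−S_dn) = (104.8132−51.7680)/(177.5636−110.8283) = 0.7949. V = [p*·104.8132 + (1−p*)·51.7680]/1.17 = 63.6766. B = V − Δ·S = -31.0469.
(2,2): S=190.9286. Δ = (V_up−V_dn)/(S_up−S_dn) = (127.4396−104.8132)/(284.4836−177.5636) = 0.2116. V = [p*·127.4396 + (1−p*)·104.8132]/1.17 = 97.8720. B = V − Δ·S = 57.4677.
(1,0): S=79.9800. Δ = (V_up−V_dn)/(S_up−S_dn) = (63.6766−28.8261)/(119.1702−74.3814) = 0.7781. V = [p*·63.6766 + (1−p*)·28.8261]/1.17 = 37.4034. B = V − Δ·S = -24.8297.
(1,1): S=128.1400. Δ = (V_up−V_dn)/(S_up−S_dn) = (97.8720−63.6766)/(190.9286−119.1702) = 0.4765. V = [p*·97.8720 + (1−p*)·63.6766]/1.17 = 66.9502. B = V − Δ·S = 5.8871.
(0,0): S=86.0000. Δ = (V_up−V_dn)/(S_up−S_dn) = (66.9502−37.4034)/(128.1400−79.9800) = 0.6135. V = [p*·66.9502 + (1−p*)·37.4034]/1.17 = 42.7918. B = V − Δ·S = -9.9704.
Check: Δ(0,0)·S0 + B(0,0) = 42.7918 = V0.

(0,0): Delta=0.6135 Bond=-9.9704
(1,0): Delta=0.7781 Bond=-24.8297
(1,1): Delta=0.4765 Bond=5.8871
(2,0): Delta=0.7580 Bond=-27.5537
(2,1): Delta=0.7949 Bond=-31.0469
(2,2): Delta=0.2116 Bond=57.4677
(3,0): Delta=0.5191 Bond=-15.7154
(3,1): Delta=0.9568 Bond=-54.2677
(3,2): Delta=0.6601 Bond=-12.4011
(3,3): Delta=-0.1616 Bond=173.4217
V0=42.7918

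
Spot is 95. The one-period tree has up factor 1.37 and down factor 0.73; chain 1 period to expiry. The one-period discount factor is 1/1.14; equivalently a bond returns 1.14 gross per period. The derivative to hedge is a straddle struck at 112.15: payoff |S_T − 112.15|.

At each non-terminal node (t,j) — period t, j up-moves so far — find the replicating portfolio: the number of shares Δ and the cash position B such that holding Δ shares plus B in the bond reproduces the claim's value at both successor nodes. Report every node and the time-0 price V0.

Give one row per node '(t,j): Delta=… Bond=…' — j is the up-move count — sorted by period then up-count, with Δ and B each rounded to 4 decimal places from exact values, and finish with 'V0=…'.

Since d<R<u, set p* = (R−d)/(u−d) = 0.6406; price each node as the discounted p*-expectation of its children.
Payoff layer (t=1): V(1,0)=42.8000, V(1,1)=18.0000
(0,0): S=95.0000. Δ = (V_up−V_dn)/(S_up−S_dn) = (18.0000−42.8000)/(130.1500−69.3500) = -0.4079. V = [p*·18.0000 + (1−p*)·42.8000]/1.14 = 23.6075. B = V − Δ·S = 62.3575.
Self-financing check: at every node Δ·S+B equals the discounted successor values.

(0,0): Delta=-0.4079 Bond=62.3575
V0=23.6075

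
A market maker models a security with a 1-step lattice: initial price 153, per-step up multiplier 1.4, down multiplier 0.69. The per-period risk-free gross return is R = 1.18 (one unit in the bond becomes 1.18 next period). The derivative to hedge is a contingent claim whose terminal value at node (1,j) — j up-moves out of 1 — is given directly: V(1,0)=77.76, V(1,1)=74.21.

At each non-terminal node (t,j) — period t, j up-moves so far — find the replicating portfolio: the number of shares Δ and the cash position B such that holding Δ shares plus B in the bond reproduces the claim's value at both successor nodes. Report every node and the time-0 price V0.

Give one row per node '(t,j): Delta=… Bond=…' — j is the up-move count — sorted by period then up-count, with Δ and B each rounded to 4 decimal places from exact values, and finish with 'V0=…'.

(0,0): Delta=-0.0327 Bond=68.8220
V0=63.8220

Risk-neutral probability p* = (R−d)/(u−d) = (1.18−0.69)/(1.4−0.69) = 0.6901.
Terminal payoffs: V(1,0)=77.7600, V(1,1)=74.2100
Node (0,0) S=153.0000: V=(p*·74.2100+(1−p*)·77.7600)/1.18=63.8220; Δ=(74.2100−77.7600)/(214.2000−105.5700)=-0.0327; B=V−Δ·S=68.8220
The time-0 hedge costs 63.8220, which is the no-arbitrage price.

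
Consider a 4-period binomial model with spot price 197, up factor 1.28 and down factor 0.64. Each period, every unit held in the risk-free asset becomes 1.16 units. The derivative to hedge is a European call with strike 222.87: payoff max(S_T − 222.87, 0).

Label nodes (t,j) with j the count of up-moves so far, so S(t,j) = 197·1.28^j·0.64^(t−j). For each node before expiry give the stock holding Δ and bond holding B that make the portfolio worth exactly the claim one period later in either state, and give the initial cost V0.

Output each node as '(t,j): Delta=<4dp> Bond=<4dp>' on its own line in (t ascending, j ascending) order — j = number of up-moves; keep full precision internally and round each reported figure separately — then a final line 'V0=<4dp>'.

(0,0): Delta=0.7990 Bond=-74.5412
(1,0): Delta=0.2526 Bond=-17.5682
(1,1): Delta=0.8621 Bond=-102.3678
(2,0): Delta=0.0000 Bond=0.0000
(2,1): Delta=0.2817 Bond=-25.0820
(2,2): Delta=0.9291 Bond=-140.3615
(3,0): Delta=0.0000 Bond=0.0000
(3,1): Delta=0.0000 Bond=0.0000
(3,2): Delta=0.3142 Bond=-35.8094
(3,3): Delta=1.0000 Bond=-192.1293
V0=82.8682

The replicating-portfolio and risk-neutral prices coincide; use p* = (1.16−0.64)/(1.28−0.64) = 0.8125 for the latter.
Terminal payoffs: V(4,0)=0.0000, V(4,1)=0.0000, V(4,2)=0.0000, V(4,3)=41.5389, V(4,4)=305.9478
(3,0): S=51.6424. Δ = (V_up−V_dn)/(S_up−S_dn) = (0.0000−0.0000)/(66.1022−33.0511) = 0.0000. V = [p*·0.0000 + (1−p*)·0.0000]/1.16 = 0.0000. B = V − Δ·S = 0.0000.
(3,1): S=103.2847. Δ = (V_up−V_dn)/(S_up−S_dn) = (0.0000−0.0000)/(132.2045−66.1022) = 0.0000. V = [p*·0.0000 + (1−p*)·0.0000]/1.16 = 0.0000. B = V − Δ·S = 0.0000.
(3,2): S=206.5695. Δ = (V_up−V_dn)/(S_up−S_dn) = (41.5389−0.0000)/(264.4089−132.2045) = 0.3142. V = [p*·41.5389 + (1−p*)·0.0000]/1.16 = 29.0952. B = V − Δ·S = -35.8094.
(3,3): S=413.1389. Δ = (V_up−V_dn)/(S_up−S_dn) = (305.9478−41.5389)/(528.8178−264.4089) = 1.0000. V = [p*·305.9478 + (1−p*)·41.5389]/1.16 = 221.0096. B = V − Δ·S = -192.1293.
(2,0): S=80.6912. Δ = (V_up−V_dn)/(S_up−S_dn) = (0.0000−0.0000)/(103.2847−51.6424) = 0.0000. V = [p*·0.0000 + (1−p*)·0.0000]/1.16 = 0.0000. B = V − Δ·S = 0.0000.
(2,1): S=161.3824. Δ = (V_up−V_dn)/(S_up−S_dn) = (29.0952−0.0000)/(206.5695−103.2847) = 0.2817. V = [p*·29.0952 + (1−p*)·0.0000]/1.16 = 20.3791. B = V − Δ·S = -25.0820.
(2,2): S=322.7648. Δ = (V_up−V_dn)/(S_up−S_dn) = (221.0096−29.0952)/(413.1389−206.5695) = 0.9291. V = [p*·221.0096 + (1−p*)·29.0952]/1.16 = 159.5049. B = V − Δ·S = -140.3615.
(1,0): S=126.0800. Δ = (V_up−V_dn)/(S_up−S_dn) = (20.3791−0.0000)/(161.3824−80.6912) = 0.2526. V = [p*·20.3791 + (1−p*)·0.0000]/1.16 = 14.2742. B = V − Δ·S = -17.5682.
(1,1): S=252.1600. Δ = (V_up−V_dn)/(S_up−S_dn) = (159.5049−20.3791)/(322.7648−161.3824) = 0.8621. V = [p*·159.5049 + (1−p*)·20.3791]/1.16 = 115.0162. B = V − Δ·S = -102.3678.
(0,0): S=197.0000. Δ = (V_up−V_dn)/(S_up−S_dn) = (115.0162−14.2742)/(252.1600−126.0800) = 0.7990. V = [p*·115.0162 + (1−p*)·14.2742]/1.16 = 82.8682. B = V − Δ·S = -74.5412.
Root portfolio cost Δ·197+B reproduces V0=82.8682.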